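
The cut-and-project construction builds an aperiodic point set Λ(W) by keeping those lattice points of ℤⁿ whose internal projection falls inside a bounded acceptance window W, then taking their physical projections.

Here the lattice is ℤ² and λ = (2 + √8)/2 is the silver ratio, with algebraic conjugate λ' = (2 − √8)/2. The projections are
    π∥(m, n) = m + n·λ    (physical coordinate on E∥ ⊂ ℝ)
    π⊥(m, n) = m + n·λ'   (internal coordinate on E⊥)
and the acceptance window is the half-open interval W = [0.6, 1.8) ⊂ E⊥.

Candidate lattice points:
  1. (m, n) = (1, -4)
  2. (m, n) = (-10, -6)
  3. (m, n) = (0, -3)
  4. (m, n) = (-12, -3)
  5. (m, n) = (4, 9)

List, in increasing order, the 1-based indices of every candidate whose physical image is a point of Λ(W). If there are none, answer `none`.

3

Numerically λ ≈ 2.414214 and λ' = −1/λ ≈ -0.414214.
#1 (1,-4): internal coord 1 + (-4)·λ' = +2.656854; +2.656854 ∉ [0.6, 1.8) → out
#2 (-10,-6): internal coord -10 + (-6)·λ' = -7.514719; -7.514719 ∉ [0.6, 1.8) → out
#3 (0,-3): internal coord 0 + (-3)·λ' = +1.242641; +1.242641 ∈ [0.6, 1.8) → IN Λ
#4 (-12,-3): internal coord -12 + (-3)·λ' = -10.757359; -10.757359 ∉ [0.6, 1.8) → out
#5 (4,9): internal coord 4 + (9)·λ' = +0.272078; +0.272078 ∉ [0.6, 1.8) → out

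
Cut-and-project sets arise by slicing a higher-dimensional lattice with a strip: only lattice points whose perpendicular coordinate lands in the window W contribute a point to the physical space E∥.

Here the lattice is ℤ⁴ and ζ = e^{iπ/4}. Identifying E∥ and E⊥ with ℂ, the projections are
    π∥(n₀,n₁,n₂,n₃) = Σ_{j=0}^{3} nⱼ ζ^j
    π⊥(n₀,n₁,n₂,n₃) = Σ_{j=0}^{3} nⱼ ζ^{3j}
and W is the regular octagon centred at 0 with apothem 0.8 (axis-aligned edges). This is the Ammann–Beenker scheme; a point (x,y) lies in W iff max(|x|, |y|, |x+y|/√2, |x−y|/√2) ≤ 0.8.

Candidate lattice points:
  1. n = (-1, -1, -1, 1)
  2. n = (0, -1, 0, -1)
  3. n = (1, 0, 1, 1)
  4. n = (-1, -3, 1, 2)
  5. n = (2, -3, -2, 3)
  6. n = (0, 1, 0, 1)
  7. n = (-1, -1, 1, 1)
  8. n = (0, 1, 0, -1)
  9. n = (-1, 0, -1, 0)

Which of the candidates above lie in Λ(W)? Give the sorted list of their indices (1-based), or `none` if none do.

none

π⊥(n) = n₀ + n₁ζ³ + n₂ζ⁶ + n₃ζ⁹ where ζ = e^{iπ/4}.
candidate 1: n = (-1, -1, -1, 1) → π⊥ ≈ (+0.414214, +1.000000); max(|x|,|y|,|x±y|/√2) = 1.000000 > 0.8 ⇒ ∉ W
candidate 2: n = (0, -1, 0, -1) → π⊥ ≈ (+0.000000, -1.414214); max(|x|,|y|,|x±y|/√2) = 1.414214 > 0.8 ⇒ ∉ W
candidate 3: n = (1, 0, 1, 1) → π⊥ ≈ (+1.707107, -0.292893); max(|x|,|y|,|x±y|/√2) = 1.707107 > 0.8 ⇒ ∉ W
candidate 4: n = (-1, -3, 1, 2) → π⊥ ≈ (+2.535534, -1.707107); max(|x|,|y|,|x±y|/√2) = 3.000000 > 0.8 ⇒ ∉ W
candidate 5: n = (2, -3, -2, 3) → π⊥ ≈ (+6.242641, +2.000000); max(|x|,|y|,|x±y|/√2) = 6.242641 > 0.8 ⇒ ∉ W
candidate 6: n = (0, 1, 0, 1) → π⊥ ≈ (+0.000000, +1.414214); max(|x|,|y|,|x±y|/√2) = 1.414214 > 0.8 ⇒ ∉ W
candidate 7: n = (-1, -1, 1, 1) → π⊥ ≈ (+0.414214, -1.000000); max(|x|,|y|,|x±y|/√2) = 1.000000 > 0.8 ⇒ ∉ W
candidate 8: n = (0, 1, 0, -1) → π⊥ ≈ (-1.414214, +0.000000); max(|x|,|y|,|x±y|/√2) = 1.414214 > 0.8 ⇒ ∉ W
candidate 9: n = (-1, 0, -1, 0) → π⊥ ≈ (-1.000000, +1.000000); max(|x|,|y|,|x±y|/√2) = 1.414214 > 0.8 ⇒ ∉ W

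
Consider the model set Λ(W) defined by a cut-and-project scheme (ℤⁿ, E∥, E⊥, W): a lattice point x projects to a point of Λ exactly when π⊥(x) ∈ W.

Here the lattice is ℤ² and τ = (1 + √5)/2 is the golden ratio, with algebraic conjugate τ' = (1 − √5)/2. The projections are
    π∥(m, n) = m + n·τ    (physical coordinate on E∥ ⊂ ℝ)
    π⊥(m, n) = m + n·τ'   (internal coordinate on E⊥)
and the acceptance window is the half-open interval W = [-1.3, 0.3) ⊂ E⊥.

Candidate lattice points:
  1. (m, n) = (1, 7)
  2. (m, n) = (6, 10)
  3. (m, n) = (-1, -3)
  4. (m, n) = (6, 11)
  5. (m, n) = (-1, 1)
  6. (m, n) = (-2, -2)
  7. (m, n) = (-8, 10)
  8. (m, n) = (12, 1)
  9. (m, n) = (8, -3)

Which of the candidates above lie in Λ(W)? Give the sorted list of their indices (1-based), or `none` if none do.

2, 4, 6

Compute τ' = (1−√5)/2 = -0.618034, so π⊥(m,n) = m -0.618034·n.
candidate 1: (m,n)=(1,7) → π∥ = 1+7·τ ≈ 12.326238, π⊥ = 1+7·τ' ≈ -3.326238 ∉ [-1.3, 0.3) ⇒ out
candidate 2: (m,n)=(6,10) → π∥ = 6+10·τ ≈ 22.180340, π⊥ = 6+10·τ' ≈ -0.180340 ∈ [-1.3, 0.3) ⇒ IN Λ
candidate 3: (m,n)=(-1,-3) → π∥ = -1-3·τ ≈ -5.854102, π⊥ = -1-3·τ' ≈ 0.854102 ∉ [-1.3, 0.3) ⇒ out
candidate 4: (m,n)=(6,11) → π∥ = 6+11·τ ≈ 23.798374, π⊥ = 6+11·τ' ≈ -0.798374 ∈ [-1.3, 0.3) ⇒ IN Λ
candidate 5: (m,n)=(-1,1) → π∥ = -1+1·τ ≈ 0.618034, π⊥ = -1+1·τ' ≈ -1.618034 ∉ [-1.3, 0.3) ⇒ out
candidate 6: (m,n)=(-2,-2) → π∥ = -2-2·τ ≈ -5.236068, π⊥ = -2-2·τ' ≈ -0.763932 ∈ [-1.3, 0.3) ⇒ IN Λ
candidate 7: (m,n)=(-8,10) → π∥ = -8+10·τ ≈ 8.180340, π⊥ = -8+10·τ' ≈ -14.180340 ∉ [-1.3, 0.3) ⇒ out
candidate 8: (m,n)=(12,1) → π∥ = 12+1·τ ≈ 13.618034, π⊥ = 12+1·τ' ≈ 11.381966 ∉ [-1.3, 0.3) ⇒ out
candidate 9: (m,n)=(8,-3) → π∥ = 8-3·τ ≈ 3.145898, π⊥ = 8-3·τ' ≈ 9.854102 ∉ [-1.3, 0.3) ⇒ out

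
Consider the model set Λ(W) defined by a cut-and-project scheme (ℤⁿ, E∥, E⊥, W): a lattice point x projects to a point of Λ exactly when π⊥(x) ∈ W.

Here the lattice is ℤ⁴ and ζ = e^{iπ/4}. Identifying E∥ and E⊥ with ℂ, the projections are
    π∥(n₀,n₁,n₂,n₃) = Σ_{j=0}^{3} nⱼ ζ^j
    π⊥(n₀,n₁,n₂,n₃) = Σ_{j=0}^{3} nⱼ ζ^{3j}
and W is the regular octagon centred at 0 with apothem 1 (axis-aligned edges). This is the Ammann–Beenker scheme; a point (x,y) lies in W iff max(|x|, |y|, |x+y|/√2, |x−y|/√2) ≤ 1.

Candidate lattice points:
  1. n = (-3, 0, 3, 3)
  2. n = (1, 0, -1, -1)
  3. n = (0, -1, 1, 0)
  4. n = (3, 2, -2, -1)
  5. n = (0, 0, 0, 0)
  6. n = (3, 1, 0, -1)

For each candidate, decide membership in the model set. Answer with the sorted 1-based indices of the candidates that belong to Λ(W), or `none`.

π⊥(n) = n₀ + n₁ζ³ + n₂ζ⁶ + n₃ζ⁹ where ζ = e^{iπ/4}.
candidate 1: n = (-3, 0, 3, 3) → π⊥ ≈ (-0.87868, -0.87868); max(|x|,|y|,|x±y|/√2) = 1.24264 > 1 ⇒ ∉ W
candidate 2: n = (1, 0, -1, -1) → π⊥ ≈ (+0.29289, +0.29289); max(|x|,|y|,|x±y|/√2) = 0.41421 ≤ 1 ⇒ ∈ W
candidate 3: n = (0, -1, 1, 0) → π⊥ ≈ (+0.70711, -1.70711); max(|x|,|y|,|x±y|/√2) = 1.70711 > 1 ⇒ ∉ W
candidate 4: n = (3, 2, -2, -1) → π⊥ ≈ (+0.87868, +2.70711); max(|x|,|y|,|x±y|/√2) = 2.70711 > 1 ⇒ ∉ W
candidate 5: n = (0, 0, 0, 0) → π⊥ ≈ (+0.00000, +0.00000); max(|x|,|y|,|x±y|/√2) = 0.00000 ≤ 1 ⇒ ∈ W
candidate 6: n = (3, 1, 0, -1) → π⊥ ≈ (+1.58579, +0.00000); max(|x|,|y|,|x±y|/√2) = 1.58579 > 1 ⇒ ∉ W

2, 5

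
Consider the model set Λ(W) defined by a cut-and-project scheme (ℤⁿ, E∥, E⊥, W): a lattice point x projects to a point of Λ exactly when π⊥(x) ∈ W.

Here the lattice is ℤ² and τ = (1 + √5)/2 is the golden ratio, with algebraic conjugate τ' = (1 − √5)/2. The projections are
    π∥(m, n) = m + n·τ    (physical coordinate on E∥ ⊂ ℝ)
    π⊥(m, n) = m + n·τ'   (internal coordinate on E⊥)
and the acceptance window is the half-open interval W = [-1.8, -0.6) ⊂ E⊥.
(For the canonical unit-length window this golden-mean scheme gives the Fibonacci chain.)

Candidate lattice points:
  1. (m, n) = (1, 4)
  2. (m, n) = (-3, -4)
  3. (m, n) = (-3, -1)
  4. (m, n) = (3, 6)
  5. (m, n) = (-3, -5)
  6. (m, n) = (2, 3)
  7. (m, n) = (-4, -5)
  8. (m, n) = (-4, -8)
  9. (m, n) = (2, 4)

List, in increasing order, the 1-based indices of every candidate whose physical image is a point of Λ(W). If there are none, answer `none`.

1, 4, 7

Compute τ' = (1−√5)/2 = -0.61803, so π⊥(m,n) = m -0.61803·n.
[1] lift (1,4): star map gives -1.47214; window check -1.8 ≤ -1.47214 < -0.6 is true → IN Λ
[2] lift (-3,-4): star map gives -0.52786; window check -1.8 ≤ -0.52786 < -0.6 is false → out
[3] lift (-3,-1): star map gives -2.38197; window check -1.8 ≤ -2.38197 < -0.6 is false → out
[4] lift (3,6): star map gives -0.70820; window check -1.8 ≤ -0.70820 < -0.6 is true → IN Λ
[5] lift (-3,-5): star map gives 0.09017; window check -1.8 ≤ 0.09017 < -0.6 is false → out
[6] lift (2,3): star map gives 0.14590; window check -1.8 ≤ 0.14590 < -0.6 is false → out
[7] lift (-4,-5): star map gives -0.90983; window check -1.8 ≤ -0.90983 < -0.6 is true → IN Λ
[8] lift (-4,-8): star map gives 0.94427; window check -1.8 ≤ 0.94427 < -0.6 is false → out
[9] lift (2,4): star map gives -0.47214; window check -1.8 ≤ -0.47214 < -0.6 is false → out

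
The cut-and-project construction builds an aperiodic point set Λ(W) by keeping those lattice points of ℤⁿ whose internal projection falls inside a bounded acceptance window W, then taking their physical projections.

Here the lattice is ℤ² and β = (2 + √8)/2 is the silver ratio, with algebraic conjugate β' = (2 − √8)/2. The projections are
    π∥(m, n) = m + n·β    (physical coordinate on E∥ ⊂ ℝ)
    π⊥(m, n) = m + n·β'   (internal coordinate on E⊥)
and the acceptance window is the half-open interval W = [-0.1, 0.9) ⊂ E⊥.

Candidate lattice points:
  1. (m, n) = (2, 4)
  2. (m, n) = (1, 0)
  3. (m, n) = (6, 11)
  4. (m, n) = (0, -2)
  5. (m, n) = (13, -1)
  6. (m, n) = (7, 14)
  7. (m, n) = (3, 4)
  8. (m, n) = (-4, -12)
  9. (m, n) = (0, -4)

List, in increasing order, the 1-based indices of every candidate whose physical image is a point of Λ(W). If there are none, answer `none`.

Compute β' = (2−√8)/2 = -0.4142, so π⊥(m,n) = m -0.4142·n.
[1] lift (2,4): star map gives 0.3431; window check -0.1 ≤ 0.3431 < 0.9 is true → IN Λ
[2] lift (1,0): star map gives 1.0000; window check -0.1 ≤ 1.0000 < 0.9 is false → out
[3] lift (6,11): star map gives 1.4437; window check -0.1 ≤ 1.4437 < 0.9 is false → out
[4] lift (0,-2): star map gives 0.8284; window check -0.1 ≤ 0.8284 < 0.9 is true → IN Λ
[5] lift (13,-1): star map gives 13.4142; window check -0.1 ≤ 13.4142 < 0.9 is false → out
[6] lift (7,14): star map gives 1.2010; window check -0.1 ≤ 1.2010 < 0.9 is false → out
[7] lift (3,4): star map gives 1.3431; window check -0.1 ≤ 1.3431 < 0.9 is false → out
[8] lift (-4,-12): star map gives 0.9706; window check -0.1 ≤ 0.9706 < 0.9 is false → out
[9] lift (0,-4): star map gives 1.6569; window check -0.1 ≤ 1.6569 < 0.9 is false → out

1, 4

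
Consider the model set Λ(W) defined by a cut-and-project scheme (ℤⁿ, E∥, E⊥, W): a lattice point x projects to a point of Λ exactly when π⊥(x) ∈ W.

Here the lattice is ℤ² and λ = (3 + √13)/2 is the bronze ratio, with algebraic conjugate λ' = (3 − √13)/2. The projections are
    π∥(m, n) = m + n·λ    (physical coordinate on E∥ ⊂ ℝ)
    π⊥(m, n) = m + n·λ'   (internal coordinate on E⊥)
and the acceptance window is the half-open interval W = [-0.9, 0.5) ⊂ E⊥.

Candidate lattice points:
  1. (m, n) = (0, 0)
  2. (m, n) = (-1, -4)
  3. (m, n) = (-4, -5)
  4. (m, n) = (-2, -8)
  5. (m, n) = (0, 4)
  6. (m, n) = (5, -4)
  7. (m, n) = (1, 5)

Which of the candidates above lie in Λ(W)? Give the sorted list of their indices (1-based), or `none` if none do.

1, 2, 4, 7

λ' = (3−√13)/2 ≈ -0.30278.
#1 (0,0): internal coord 0 + (0)·λ' = +0.00000; +0.00000 ∈ [-0.9, 0.5) → IN Λ
#2 (-1,-4): internal coord -1 + (-4)·λ' = +0.21110; +0.21110 ∈ [-0.9, 0.5) → IN Λ
#3 (-4,-5): internal coord -4 + (-5)·λ' = -2.48612; -2.48612 ∉ [-0.9, 0.5) → out
#4 (-2,-8): internal coord -2 + (-8)·λ' = +0.42221; +0.42221 ∈ [-0.9, 0.5) → IN Λ
#5 (0,4): internal coord 0 + (4)·λ' = -1.21110; -1.21110 ∉ [-0.9, 0.5) → out
#6 (5,-4): internal coord 5 + (-4)·λ' = +6.21110; +6.21110 ∉ [-0.9, 0.5) → out
#7 (1,5): internal coord 1 + (5)·λ' = -0.51388; -0.51388 ∈ [-0.9, 0.5) → IN Λ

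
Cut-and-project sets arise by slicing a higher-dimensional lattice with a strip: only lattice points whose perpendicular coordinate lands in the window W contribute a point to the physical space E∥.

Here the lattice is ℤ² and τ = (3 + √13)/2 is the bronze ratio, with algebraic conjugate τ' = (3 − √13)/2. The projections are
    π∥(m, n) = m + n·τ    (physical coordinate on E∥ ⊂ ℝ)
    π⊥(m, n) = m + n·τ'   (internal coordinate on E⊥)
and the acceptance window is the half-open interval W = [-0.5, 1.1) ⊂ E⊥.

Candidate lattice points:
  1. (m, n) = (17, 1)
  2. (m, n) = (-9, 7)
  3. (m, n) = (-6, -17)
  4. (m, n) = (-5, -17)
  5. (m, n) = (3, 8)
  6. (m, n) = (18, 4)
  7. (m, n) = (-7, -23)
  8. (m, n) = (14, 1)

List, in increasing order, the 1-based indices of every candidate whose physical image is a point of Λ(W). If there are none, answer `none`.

τ' = (3−√13)/2 ≈ -0.302776.
#1 (17,1): internal coord 17 + (1)·τ' = +16.697224; +16.697224 ∉ [-0.5, 1.1) → out
#2 (-9,7): internal coord -9 + (7)·τ' = -11.119429; -11.119429 ∉ [-0.5, 1.1) → out
#3 (-6,-17): internal coord -6 + (-17)·τ' = -0.852814; -0.852814 ∉ [-0.5, 1.1) → out
#4 (-5,-17): internal coord -5 + (-17)·τ' = +0.147186; +0.147186 ∈ [-0.5, 1.1) → IN Λ
#5 (3,8): internal coord 3 + (8)·τ' = +0.577795; +0.577795 ∈ [-0.5, 1.1) → IN Λ
#6 (18,4): internal coord 18 + (4)·τ' = +16.788897; +16.788897 ∉ [-0.5, 1.1) → out
#7 (-7,-23): internal coord -7 + (-23)·τ' = -0.036160; -0.036160 ∈ [-0.5, 1.1) → IN Λ
#8 (14,1): internal coord 14 + (1)·τ' = +13.697224; +13.697224 ∉ [-0.5, 1.1) → out

4, 5, 7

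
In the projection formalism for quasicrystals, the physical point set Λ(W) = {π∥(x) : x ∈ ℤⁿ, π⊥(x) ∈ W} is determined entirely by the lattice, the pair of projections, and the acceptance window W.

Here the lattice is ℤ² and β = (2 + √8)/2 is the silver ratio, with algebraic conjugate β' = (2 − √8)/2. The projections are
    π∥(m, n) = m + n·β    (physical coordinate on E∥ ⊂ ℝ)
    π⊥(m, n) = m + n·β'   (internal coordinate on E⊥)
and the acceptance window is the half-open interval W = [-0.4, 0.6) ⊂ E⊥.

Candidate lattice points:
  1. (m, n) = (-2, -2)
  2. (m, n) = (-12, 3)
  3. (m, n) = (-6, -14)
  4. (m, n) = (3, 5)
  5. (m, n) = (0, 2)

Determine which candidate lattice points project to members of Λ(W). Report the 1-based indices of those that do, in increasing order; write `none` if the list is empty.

Compute β' = (2−√8)/2 = -0.41421, so π⊥(m,n) = m -0.41421·n.
candidate 1: (m,n)=(-2,-2) → π∥ = -2-2·β ≈ -6.82843, π⊥ = -2-2·β' ≈ -1.17157 ∉ [-0.4, 0.6) ⇒ out
candidate 2: (m,n)=(-12,3) → π∥ = -12+3·β ≈ -4.75736, π⊥ = -12+3·β' ≈ -13.24264 ∉ [-0.4, 0.6) ⇒ out
candidate 3: (m,n)=(-6,-14) → π∥ = -6-14·β ≈ -39.79899, π⊥ = -6-14·β' ≈ -0.20101 ∈ [-0.4, 0.6) ⇒ IN Λ
candidate 4: (m,n)=(3,5) → π∥ = 3+5·β ≈ 15.07107, π⊥ = 3+5·β' ≈ 0.92893 ∉ [-0.4, 0.6) ⇒ out
candidate 5: (m,n)=(0,2) → π∥ = 0+2·β ≈ 4.82843, π⊥ = 0+2·β' ≈ -0.82843 ∉ [-0.4, 0.6) ⇒ out

3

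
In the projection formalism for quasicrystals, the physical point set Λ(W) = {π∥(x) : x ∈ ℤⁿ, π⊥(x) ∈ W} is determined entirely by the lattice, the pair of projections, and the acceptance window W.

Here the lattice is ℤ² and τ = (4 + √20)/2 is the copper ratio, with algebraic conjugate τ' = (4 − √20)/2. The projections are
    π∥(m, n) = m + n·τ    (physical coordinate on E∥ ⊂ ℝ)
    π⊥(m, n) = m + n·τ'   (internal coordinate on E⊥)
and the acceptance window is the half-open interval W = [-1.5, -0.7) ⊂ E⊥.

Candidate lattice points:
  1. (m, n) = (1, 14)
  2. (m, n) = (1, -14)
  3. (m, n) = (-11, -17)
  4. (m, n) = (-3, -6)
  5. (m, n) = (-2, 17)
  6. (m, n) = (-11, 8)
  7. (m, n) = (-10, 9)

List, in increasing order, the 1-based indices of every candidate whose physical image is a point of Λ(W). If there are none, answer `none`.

none

Compute τ' = (4−√20)/2 = -0.23607, so π⊥(m,n) = m -0.23607·n.
[1] lift (1,14): star map gives -2.30495; window check -1.5 ≤ -2.30495 < -0.7 is false → out
[2] lift (1,-14): star map gives 4.30495; window check -1.5 ≤ 4.30495 < -0.7 is false → out
[3] lift (-11,-17): star map gives -6.98684; window check -1.5 ≤ -6.98684 < -0.7 is false → out
[4] lift (-3,-6): star map gives -1.58359; window check -1.5 ≤ -1.58359 < -0.7 is false → out
[5] lift (-2,17): star map gives -6.01316; window check -1.5 ≤ -6.01316 < -0.7 is false → out
[6] lift (-11,8): star map gives -12.88854; window check -1.5 ≤ -12.88854 < -0.7 is false → out
[7] lift (-10,9): star map gives -12.12461; window check -1.5 ≤ -12.12461 < -0.7 is false → out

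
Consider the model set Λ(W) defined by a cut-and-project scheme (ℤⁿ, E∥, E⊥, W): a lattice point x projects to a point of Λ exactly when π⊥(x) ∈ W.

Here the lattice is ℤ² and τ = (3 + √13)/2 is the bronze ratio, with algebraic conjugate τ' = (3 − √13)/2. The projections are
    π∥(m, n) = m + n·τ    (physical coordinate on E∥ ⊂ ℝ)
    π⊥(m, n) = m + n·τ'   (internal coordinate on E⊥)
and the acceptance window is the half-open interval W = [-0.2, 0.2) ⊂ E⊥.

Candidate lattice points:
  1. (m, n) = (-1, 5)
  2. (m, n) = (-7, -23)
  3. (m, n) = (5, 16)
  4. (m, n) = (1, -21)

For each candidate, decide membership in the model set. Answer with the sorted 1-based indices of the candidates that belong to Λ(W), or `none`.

2, 3

τ' = (3−√13)/2 ≈ -0.302776.
[1] lift (-1,5): star map gives -2.513878; window check -0.2 ≤ -2.513878 < 0.2 is false → out
[2] lift (-7,-23): star map gives -0.036160; window check -0.2 ≤ -0.036160 < 0.2 is true → IN Λ
[3] lift (5,16): star map gives 0.155590; window check -0.2 ≤ 0.155590 < 0.2 is true → IN Λ
[4] lift (1,-21): star map gives 7.358288; window check -0.2 ≤ 7.358288 < 0.2 is false → out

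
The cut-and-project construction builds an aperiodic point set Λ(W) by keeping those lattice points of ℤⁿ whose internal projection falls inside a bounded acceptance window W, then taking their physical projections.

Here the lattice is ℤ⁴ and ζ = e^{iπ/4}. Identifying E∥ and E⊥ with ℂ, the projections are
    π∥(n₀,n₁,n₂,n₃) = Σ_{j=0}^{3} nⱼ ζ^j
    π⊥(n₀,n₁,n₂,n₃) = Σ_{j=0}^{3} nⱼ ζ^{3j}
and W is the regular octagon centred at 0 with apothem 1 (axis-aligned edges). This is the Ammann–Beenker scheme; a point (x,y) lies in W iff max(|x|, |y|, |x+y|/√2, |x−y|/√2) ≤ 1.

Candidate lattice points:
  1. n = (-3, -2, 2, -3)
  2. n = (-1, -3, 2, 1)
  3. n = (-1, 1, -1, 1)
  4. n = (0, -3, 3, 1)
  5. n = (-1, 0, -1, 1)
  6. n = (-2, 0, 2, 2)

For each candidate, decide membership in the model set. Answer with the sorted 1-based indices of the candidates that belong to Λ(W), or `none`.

With ζ = e^{iπ/4} the internal vectors are ζ^0,ζ^3,ζ^6,ζ^9.
#1 (-3, -2, 2, -3): internal (-3.70711, -5.53553); octagon support 6.53553 vs apothem 1 → ∉ W
#2 (-1, -3, 2, 1): internal (1.82843, -3.41421); octagon support 3.70711 vs apothem 1 → ∉ W
#3 (-1, 1, -1, 1): internal (-1.00000, 2.41421); octagon support 2.41421 vs apothem 1 → ∉ W
#4 (0, -3, 3, 1): internal (2.82843, -4.41421); octagon support 5.12132 vs apothem 1 → ∉ W
#5 (-1, 0, -1, 1): internal (-0.29289, 1.70711); octagon support 1.70711 vs apothem 1 → ∉ W
#6 (-2, 0, 2, 2): internal (-0.58579, -0.58579); octagon support 0.82843 vs apothem 1 → ∈ W

6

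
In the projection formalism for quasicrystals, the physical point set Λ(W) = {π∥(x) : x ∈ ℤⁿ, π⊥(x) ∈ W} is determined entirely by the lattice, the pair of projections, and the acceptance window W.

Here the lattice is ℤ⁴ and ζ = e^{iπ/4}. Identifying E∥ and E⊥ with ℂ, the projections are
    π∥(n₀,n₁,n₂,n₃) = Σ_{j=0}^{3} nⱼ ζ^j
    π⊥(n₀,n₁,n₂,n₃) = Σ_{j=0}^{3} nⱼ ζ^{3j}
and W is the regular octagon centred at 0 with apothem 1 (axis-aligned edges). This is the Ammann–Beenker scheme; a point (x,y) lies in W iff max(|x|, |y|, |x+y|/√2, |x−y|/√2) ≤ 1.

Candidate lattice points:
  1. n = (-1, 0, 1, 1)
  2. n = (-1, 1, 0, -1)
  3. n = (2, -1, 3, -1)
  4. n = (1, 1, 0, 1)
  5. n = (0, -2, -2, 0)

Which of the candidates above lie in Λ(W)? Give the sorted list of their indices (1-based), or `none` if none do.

With ζ = e^{iπ/4} the internal vectors are ζ^0,ζ^3,ζ^6,ζ^9.
#1 (-1, 0, 1, 1): internal (-0.2929, -0.2929); octagon support 0.4142 vs apothem 1 → ∈ W
#2 (-1, 1, 0, -1): internal (-2.4142, 0.0000); octagon support 2.4142 vs apothem 1 → ∉ W
#3 (2, -1, 3, -1): internal (2.0000, -4.4142); octagon support 4.5355 vs apothem 1 → ∉ W
#4 (1, 1, 0, 1): internal (1.0000, 1.4142); octagon support 1.7071 vs apothem 1 → ∉ W
#5 (0, -2, -2, 0): internal (1.4142, 0.5858); octagon support 1.4142 vs apothem 1 → ∉ W

1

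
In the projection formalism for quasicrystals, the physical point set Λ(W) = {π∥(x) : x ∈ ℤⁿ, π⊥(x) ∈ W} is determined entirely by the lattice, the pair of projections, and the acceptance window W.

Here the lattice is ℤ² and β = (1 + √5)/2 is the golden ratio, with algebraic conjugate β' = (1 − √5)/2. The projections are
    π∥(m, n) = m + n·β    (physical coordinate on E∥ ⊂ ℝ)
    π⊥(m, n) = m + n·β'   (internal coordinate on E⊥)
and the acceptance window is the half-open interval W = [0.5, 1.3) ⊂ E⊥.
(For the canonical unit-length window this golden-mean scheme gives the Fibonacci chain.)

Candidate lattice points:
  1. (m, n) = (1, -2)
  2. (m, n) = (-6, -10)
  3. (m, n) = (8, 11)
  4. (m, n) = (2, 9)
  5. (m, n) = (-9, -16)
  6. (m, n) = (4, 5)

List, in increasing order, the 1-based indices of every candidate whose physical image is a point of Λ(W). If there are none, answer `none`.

β' = (1−√5)/2 ≈ -0.61803.
candidate 1: (m,n)=(1,-2) → π∥ = 1-2·β ≈ -2.23607, π⊥ = 1-2·β' ≈ 2.23607 ∉ [0.5, 1.3) ⇒ out
candidate 2: (m,n)=(-6,-10) → π∥ = -6-10·β ≈ -22.18034, π⊥ = -6-10·β' ≈ 0.18034 ∉ [0.5, 1.3) ⇒ out
candidate 3: (m,n)=(8,11) → π∥ = 8+11·β ≈ 25.79837, π⊥ = 8+11·β' ≈ 1.20163 ∈ [0.5, 1.3) ⇒ IN Λ
candidate 4: (m,n)=(2,9) → π∥ = 2+9·β ≈ 16.56231, π⊥ = 2+9·β' ≈ -3.56231 ∉ [0.5, 1.3) ⇒ out
candidate 5: (m,n)=(-9,-16) → π∥ = -9-16·β ≈ -34.88854, π⊥ = -9-16·β' ≈ 0.88854 ∈ [0.5, 1.3) ⇒ IN Λ
candidate 6: (m,n)=(4,5) → π∥ = 4+5·β ≈ 12.09017, π⊥ = 4+5·β' ≈ 0.90983 ∈ [0.5, 1.3) ⇒ IN Λ

3, 5, 6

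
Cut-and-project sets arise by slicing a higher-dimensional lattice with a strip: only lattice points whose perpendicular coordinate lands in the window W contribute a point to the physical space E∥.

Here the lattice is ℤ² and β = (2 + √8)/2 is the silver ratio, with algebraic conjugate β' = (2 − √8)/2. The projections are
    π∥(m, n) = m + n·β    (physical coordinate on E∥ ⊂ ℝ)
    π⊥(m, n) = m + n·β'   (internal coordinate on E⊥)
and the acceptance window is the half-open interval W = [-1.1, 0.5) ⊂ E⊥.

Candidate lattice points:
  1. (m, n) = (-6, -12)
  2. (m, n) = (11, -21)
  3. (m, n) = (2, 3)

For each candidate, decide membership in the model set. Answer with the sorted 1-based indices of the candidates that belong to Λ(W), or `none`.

Compute β' = (2−√8)/2 = -0.414214, so π⊥(m,n) = m -0.414214·n.
#1 (-6,-12): internal coord -6 + (-12)·β' = -1.029437; -1.029437 ∈ [-1.1, 0.5) → IN Λ
#2 (11,-21): internal coord 11 + (-21)·β' = +19.698485; +19.698485 ∉ [-1.1, 0.5) → out
#3 (2,3): internal coord 2 + (3)·β' = +0.757359; +0.757359 ∉ [-1.1, 0.5) → out

1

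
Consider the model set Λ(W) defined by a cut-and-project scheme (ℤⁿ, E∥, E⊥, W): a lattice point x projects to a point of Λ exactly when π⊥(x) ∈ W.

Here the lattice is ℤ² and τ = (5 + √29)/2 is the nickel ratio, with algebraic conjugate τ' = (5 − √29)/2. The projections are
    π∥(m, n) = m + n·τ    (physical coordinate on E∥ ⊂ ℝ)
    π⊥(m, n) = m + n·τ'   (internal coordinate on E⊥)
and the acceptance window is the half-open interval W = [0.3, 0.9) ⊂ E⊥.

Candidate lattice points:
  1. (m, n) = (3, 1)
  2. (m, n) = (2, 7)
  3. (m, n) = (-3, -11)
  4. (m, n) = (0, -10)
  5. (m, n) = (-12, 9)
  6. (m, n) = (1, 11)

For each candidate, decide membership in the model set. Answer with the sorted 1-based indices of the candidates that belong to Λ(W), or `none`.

2

Compute τ' = (5−√29)/2 = -0.19258, so π⊥(m,n) = m -0.19258·n.
#1 (3,1): internal coord 3 + (1)·τ' = +2.80742; +2.80742 ∉ [0.3, 0.9) → out
#2 (2,7): internal coord 2 + (7)·τ' = +0.65192; +0.65192 ∈ [0.3, 0.9) → IN Λ
#3 (-3,-11): internal coord -3 + (-11)·τ' = -0.88159; -0.88159 ∉ [0.3, 0.9) → out
#4 (0,-10): internal coord 0 + (-10)·τ' = +1.92582; +1.92582 ∉ [0.3, 0.9) → out
#5 (-12,9): internal coord -12 + (9)·τ' = -13.73324; -13.73324 ∉ [0.3, 0.9) → out
#6 (1,11): internal coord 1 + (11)·τ' = -1.11841; -1.11841 ∉ [0.3, 0.9) → out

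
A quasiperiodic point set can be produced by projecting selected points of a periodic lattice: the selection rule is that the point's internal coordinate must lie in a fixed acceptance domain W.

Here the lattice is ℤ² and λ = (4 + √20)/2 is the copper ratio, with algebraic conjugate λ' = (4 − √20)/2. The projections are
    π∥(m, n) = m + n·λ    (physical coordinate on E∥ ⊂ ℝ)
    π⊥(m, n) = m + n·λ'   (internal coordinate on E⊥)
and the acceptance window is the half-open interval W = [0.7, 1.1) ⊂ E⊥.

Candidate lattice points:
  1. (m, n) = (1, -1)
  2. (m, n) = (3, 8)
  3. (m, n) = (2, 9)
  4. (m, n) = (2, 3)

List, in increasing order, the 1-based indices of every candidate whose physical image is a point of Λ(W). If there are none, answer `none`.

λ' = (4−√20)/2 ≈ -0.2361.
#1 (1,-1): internal coord 1 + (-1)·λ' = +1.2361; +1.2361 ∉ [0.7, 1.1) → out
#2 (3,8): internal coord 3 + (8)·λ' = +1.1115; +1.1115 ∉ [0.7, 1.1) → out
#3 (2,9): internal coord 2 + (9)·λ' = -0.1246; -0.1246 ∉ [0.7, 1.1) → out
#4 (2,3): internal coord 2 + (3)·λ' = +1.2918; +1.2918 ∉ [0.7, 1.1) → out

none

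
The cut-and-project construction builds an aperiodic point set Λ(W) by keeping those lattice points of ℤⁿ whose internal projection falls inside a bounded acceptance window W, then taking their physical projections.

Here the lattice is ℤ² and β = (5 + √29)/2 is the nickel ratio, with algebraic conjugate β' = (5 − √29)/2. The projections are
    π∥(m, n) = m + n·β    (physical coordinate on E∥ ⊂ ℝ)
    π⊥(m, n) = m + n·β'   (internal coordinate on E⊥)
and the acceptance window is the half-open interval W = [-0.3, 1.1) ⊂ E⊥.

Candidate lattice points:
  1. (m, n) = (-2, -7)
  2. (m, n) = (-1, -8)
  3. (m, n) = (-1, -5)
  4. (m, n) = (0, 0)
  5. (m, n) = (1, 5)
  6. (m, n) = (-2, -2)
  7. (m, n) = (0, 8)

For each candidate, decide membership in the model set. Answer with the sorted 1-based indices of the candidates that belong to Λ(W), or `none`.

β' = (5−√29)/2 ≈ -0.192582.
candidate 1: (m,n)=(-2,-7) → π∥ = -2-7·β ≈ -38.348077, π⊥ = -2-7·β' ≈ -0.651923 ∉ [-0.3, 1.1) ⇒ out
candidate 2: (m,n)=(-1,-8) → π∥ = -1-8·β ≈ -42.540659, π⊥ = -1-8·β' ≈ 0.540659 ∈ [-0.3, 1.1) ⇒ IN Λ
candidate 3: (m,n)=(-1,-5) → π∥ = -1-5·β ≈ -26.962912, π⊥ = -1-5·β' ≈ -0.037088 ∈ [-0.3, 1.1) ⇒ IN Λ
candidate 4: (m,n)=(0,0) → π∥ = 0+0·β ≈ 0.000000, π⊥ = 0+0·β' ≈ 0.000000 ∈ [-0.3, 1.1) ⇒ IN Λ
candidate 5: (m,n)=(1,5) → π∥ = 1+5·β ≈ 26.962912, π⊥ = 1+5·β' ≈ 0.037088 ∈ [-0.3, 1.1) ⇒ IN Λ
candidate 6: (m,n)=(-2,-2) → π∥ = -2-2·β ≈ -12.385165, π⊥ = -2-2·β' ≈ -1.614835 ∉ [-0.3, 1.1) ⇒ out
candidate 7: (m,n)=(0,8) → π∥ = 0+8·β ≈ 41.540659, π⊥ = 0+8·β' ≈ -1.540659 ∉ [-0.3, 1.1) ⇒ out

2, 3, 4, 5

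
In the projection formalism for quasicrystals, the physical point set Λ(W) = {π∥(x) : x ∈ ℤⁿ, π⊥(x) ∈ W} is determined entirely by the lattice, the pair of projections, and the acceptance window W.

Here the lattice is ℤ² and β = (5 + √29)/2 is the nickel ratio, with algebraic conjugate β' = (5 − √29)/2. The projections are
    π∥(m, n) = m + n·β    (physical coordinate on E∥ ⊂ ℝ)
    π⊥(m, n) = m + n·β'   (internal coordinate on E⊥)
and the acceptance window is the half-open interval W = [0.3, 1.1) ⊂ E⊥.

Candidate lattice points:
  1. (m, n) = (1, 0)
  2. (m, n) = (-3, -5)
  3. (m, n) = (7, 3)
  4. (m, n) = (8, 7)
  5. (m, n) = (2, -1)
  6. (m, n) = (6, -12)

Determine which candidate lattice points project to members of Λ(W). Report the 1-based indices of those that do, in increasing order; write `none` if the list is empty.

β' = (5−√29)/2 ≈ -0.19258.
candidate 1: (m,n)=(1,0) → π∥ = 1+0·β ≈ 1.00000, π⊥ = 1+0·β' ≈ 1.00000 ∈ [0.3, 1.1) ⇒ IN Λ
candidate 2: (m,n)=(-3,-5) → π∥ = -3-5·β ≈ -28.96291, π⊥ = -3-5·β' ≈ -2.03709 ∉ [0.3, 1.1) ⇒ out
candidate 3: (m,n)=(7,3) → π∥ = 7+3·β ≈ 22.57775, π⊥ = 7+3·β' ≈ 6.42225 ∉ [0.3, 1.1) ⇒ out
candidate 4: (m,n)=(8,7) → π∥ = 8+7·β ≈ 44.34808, π⊥ = 8+7·β' ≈ 6.65192 ∉ [0.3, 1.1) ⇒ out
candidate 5: (m,n)=(2,-1) → π∥ = 2-1·β ≈ -3.19258, π⊥ = 2-1·β' ≈ 2.19258 ∉ [0.3, 1.1) ⇒ out
candidate 6: (m,n)=(6,-12) → π∥ = 6-12·β ≈ -56.31099, π⊥ = 6-12·β' ≈ 8.31099 ∉ [0.3, 1.1) ⇒ out

1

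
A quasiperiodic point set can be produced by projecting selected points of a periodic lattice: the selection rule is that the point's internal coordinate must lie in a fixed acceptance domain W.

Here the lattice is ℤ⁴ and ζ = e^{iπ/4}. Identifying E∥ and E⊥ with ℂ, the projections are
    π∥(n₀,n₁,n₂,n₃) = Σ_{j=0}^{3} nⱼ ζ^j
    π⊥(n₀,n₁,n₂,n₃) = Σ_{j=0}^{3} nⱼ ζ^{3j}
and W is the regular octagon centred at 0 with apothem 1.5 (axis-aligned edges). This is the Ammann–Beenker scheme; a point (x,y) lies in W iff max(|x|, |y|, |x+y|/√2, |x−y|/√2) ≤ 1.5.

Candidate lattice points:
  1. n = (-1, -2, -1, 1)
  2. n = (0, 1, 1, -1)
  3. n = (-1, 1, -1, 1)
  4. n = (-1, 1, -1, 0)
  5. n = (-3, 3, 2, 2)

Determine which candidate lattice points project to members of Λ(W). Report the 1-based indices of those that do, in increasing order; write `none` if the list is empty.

1

With ζ = e^{iπ/4} the internal vectors are ζ^0,ζ^3,ζ^6,ζ^9.
#1 (-1, -2, -1, 1): internal (1.1213, 0.2929); octagon support 1.1213 vs apothem 1.5 → ∈ W
#2 (0, 1, 1, -1): internal (-1.4142, -1.0000); octagon support 1.7071 vs apothem 1.5 → ∉ W
#3 (-1, 1, -1, 1): internal (-1.0000, 2.4142); octagon support 2.4142 vs apothem 1.5 → ∉ W
#4 (-1, 1, -1, 0): internal (-1.7071, 1.7071); octagon support 2.4142 vs apothem 1.5 → ∉ W
#5 (-3, 3, 2, 2): internal (-3.7071, 1.5355); octagon support 3.7071 vs apothem 1.5 → ∉ W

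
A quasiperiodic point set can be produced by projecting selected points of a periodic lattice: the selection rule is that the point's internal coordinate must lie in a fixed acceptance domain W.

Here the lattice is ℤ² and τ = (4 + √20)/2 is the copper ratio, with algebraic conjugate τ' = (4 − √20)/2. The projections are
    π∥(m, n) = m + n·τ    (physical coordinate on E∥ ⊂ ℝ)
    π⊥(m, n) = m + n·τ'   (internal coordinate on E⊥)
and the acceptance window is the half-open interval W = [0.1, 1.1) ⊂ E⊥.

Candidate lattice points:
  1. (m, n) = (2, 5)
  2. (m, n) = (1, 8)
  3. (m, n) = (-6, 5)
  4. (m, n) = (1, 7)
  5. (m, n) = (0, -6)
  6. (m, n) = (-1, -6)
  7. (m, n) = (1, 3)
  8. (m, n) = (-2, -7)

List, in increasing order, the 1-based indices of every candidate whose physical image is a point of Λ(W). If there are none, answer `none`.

τ' = (4−√20)/2 ≈ -0.236068.
candidate 1: (m,n)=(2,5) → π∥ = 2+5·τ ≈ 23.180340, π⊥ = 2+5·τ' ≈ 0.819660 ∈ [0.1, 1.1) ⇒ IN Λ
candidate 2: (m,n)=(1,8) → π∥ = 1+8·τ ≈ 34.888544, π⊥ = 1+8·τ' ≈ -0.888544 ∉ [0.1, 1.1) ⇒ out
candidate 3: (m,n)=(-6,5) → π∥ = -6+5·τ ≈ 15.180340, π⊥ = -6+5·τ' ≈ -7.180340 ∉ [0.1, 1.1) ⇒ out
candidate 4: (m,n)=(1,7) → π∥ = 1+7·τ ≈ 30.652476, π⊥ = 1+7·τ' ≈ -0.652476 ∉ [0.1, 1.1) ⇒ out
candidate 5: (m,n)=(0,-6) → π∥ = 0-6·τ ≈ -25.416408, π⊥ = 0-6·τ' ≈ 1.416408 ∉ [0.1, 1.1) ⇒ out
candidate 6: (m,n)=(-1,-6) → π∥ = -1-6·τ ≈ -26.416408, π⊥ = -1-6·τ' ≈ 0.416408 ∈ [0.1, 1.1) ⇒ IN Λ
candidate 7: (m,n)=(1,3) → π∥ = 1+3·τ ≈ 13.708204, π⊥ = 1+3·τ' ≈ 0.291796 ∈ [0.1, 1.1) ⇒ IN Λ
candidate 8: (m,n)=(-2,-7) → π∥ = -2-7·τ ≈ -31.652476, π⊥ = -2-7·τ' ≈ -0.347524 ∉ [0.1, 1.1) ⇒ out

1, 6, 7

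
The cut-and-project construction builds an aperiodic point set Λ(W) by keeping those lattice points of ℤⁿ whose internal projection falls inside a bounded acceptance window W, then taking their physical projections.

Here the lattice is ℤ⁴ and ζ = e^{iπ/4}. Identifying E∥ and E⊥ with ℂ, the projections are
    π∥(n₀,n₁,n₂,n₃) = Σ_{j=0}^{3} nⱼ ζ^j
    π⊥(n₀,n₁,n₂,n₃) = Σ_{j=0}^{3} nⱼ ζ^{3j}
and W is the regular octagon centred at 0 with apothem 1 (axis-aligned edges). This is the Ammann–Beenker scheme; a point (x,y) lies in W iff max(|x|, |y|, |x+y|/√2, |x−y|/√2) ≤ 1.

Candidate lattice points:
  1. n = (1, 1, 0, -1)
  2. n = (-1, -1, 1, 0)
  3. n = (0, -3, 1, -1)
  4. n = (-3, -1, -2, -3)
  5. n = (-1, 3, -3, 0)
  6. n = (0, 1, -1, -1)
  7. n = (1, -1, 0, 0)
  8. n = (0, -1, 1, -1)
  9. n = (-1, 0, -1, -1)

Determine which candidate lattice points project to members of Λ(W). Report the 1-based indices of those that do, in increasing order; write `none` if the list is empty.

1

π⊥(n) = n₀ + n₁ζ³ + n₂ζ⁶ + n₃ζ⁹ where ζ = e^{iπ/4}.
#1 (1, 1, 0, -1): internal (-0.4142, 0.0000); octagon support 0.4142 vs apothem 1 → ∈ W
#2 (-1, -1, 1, 0): internal (-0.2929, -1.7071); octagon support 1.7071 vs apothem 1 → ∉ W
#3 (0, -3, 1, -1): internal (1.4142, -3.8284); octagon support 3.8284 vs apothem 1 → ∉ W
#4 (-3, -1, -2, -3): internal (-4.4142, -0.8284); octagon support 4.4142 vs apothem 1 → ∉ W
#5 (-1, 3, -3, 0): internal (-3.1213, 5.1213); octagon support 5.8284 vs apothem 1 → ∉ W
#6 (0, 1, -1, -1): internal (-1.4142, 1.0000); octagon support 1.7071 vs apothem 1 → ∉ W
#7 (1, -1, 0, 0): internal (1.7071, -0.7071); octagon support 1.7071 vs apothem 1 → ∉ W
#8 (0, -1, 1, -1): internal (0.0000, -2.4142); octagon support 2.4142 vs apothem 1 → ∉ W
#9 (-1, 0, -1, -1): internal (-1.7071, 0.2929); octagon support 1.7071 vs apothem 1 → ∉ W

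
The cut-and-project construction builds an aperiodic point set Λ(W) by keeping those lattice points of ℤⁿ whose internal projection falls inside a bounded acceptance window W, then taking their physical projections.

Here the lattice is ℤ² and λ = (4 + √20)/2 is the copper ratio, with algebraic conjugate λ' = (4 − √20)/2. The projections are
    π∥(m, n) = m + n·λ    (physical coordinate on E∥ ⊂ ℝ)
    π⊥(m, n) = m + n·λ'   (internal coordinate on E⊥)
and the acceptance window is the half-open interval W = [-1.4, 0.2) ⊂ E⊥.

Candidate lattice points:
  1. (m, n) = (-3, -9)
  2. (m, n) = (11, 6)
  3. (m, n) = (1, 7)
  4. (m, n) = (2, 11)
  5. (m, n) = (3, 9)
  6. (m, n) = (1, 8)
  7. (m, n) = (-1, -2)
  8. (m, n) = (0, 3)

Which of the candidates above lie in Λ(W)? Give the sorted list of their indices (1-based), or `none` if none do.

1, 3, 4, 6, 7, 8

Numerically λ ≈ 4.236068 and λ' = −1/λ ≈ -0.236068.
candidate 1: (m,n)=(-3,-9) → π∥ = -3-9·λ ≈ -41.124612, π⊥ = -3-9·λ' ≈ -0.875388 ∈ [-1.4, 0.2) ⇒ IN Λ
candidate 2: (m,n)=(11,6) → π∥ = 11+6·λ ≈ 36.416408, π⊥ = 11+6·λ' ≈ 9.583592 ∉ [-1.4, 0.2) ⇒ out
candidate 3: (m,n)=(1,7) → π∥ = 1+7·λ ≈ 30.652476, π⊥ = 1+7·λ' ≈ -0.652476 ∈ [-1.4, 0.2) ⇒ IN Λ
candidate 4: (m,n)=(2,11) → π∥ = 2+11·λ ≈ 48.596748, π⊥ = 2+11·λ' ≈ -0.596748 ∈ [-1.4, 0.2) ⇒ IN Λ
candidate 5: (m,n)=(3,9) → π∥ = 3+9·λ ≈ 41.124612, π⊥ = 3+9·λ' ≈ 0.875388 ∉ [-1.4, 0.2) ⇒ out
candidate 6: (m,n)=(1,8) → π∥ = 1+8·λ ≈ 34.888544, π⊥ = 1+8·λ' ≈ -0.888544 ∈ [-1.4, 0.2) ⇒ IN Λ
candidate 7: (m,n)=(-1,-2) → π∥ = -1-2·λ ≈ -9.472136, π⊥ = -1-2·λ' ≈ -0.527864 ∈ [-1.4, 0.2) ⇒ IN Λ
candidate 8: (m,n)=(0,3) → π∥ = 0+3·λ ≈ 12.708204, π⊥ = 0+3·λ' ≈ -0.708204 ∈ [-1.4, 0.2) ⇒ IN Λ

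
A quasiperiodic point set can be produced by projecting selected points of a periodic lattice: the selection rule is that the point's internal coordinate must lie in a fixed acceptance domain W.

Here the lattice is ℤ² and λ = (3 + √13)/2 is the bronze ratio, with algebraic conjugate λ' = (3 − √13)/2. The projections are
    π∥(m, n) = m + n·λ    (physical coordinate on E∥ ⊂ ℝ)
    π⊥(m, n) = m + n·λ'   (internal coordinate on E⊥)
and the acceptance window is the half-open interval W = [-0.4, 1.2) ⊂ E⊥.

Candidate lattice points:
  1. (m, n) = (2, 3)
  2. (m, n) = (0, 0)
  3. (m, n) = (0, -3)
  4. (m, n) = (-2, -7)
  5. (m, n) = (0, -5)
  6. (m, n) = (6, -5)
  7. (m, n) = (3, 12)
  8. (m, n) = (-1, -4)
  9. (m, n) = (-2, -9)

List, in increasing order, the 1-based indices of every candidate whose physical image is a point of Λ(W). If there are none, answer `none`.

Numerically λ ≈ 3.302776 and λ' = −1/λ ≈ -0.302776.
[1] lift (2,3): star map gives 1.091673; window check -0.4 ≤ 1.091673 < 1.2 is true → IN Λ
[2] lift (0,0): star map gives 0.000000; window check -0.4 ≤ 0.000000 < 1.2 is true → IN Λ
[3] lift (0,-3): star map gives 0.908327; window check -0.4 ≤ 0.908327 < 1.2 is true → IN Λ
[4] lift (-2,-7): star map gives 0.119429; window check -0.4 ≤ 0.119429 < 1.2 is true → IN Λ
[5] lift (0,-5): star map gives 1.513878; window check -0.4 ≤ 1.513878 < 1.2 is false → out
[6] lift (6,-5): star map gives 7.513878; window check -0.4 ≤ 7.513878 < 1.2 is false → out
[7] lift (3,12): star map gives -0.633308; window check -0.4 ≤ -0.633308 < 1.2 is false → out
[8] lift (-1,-4): star map gives 0.211103; window check -0.4 ≤ 0.211103 < 1.2 is true → IN Λ
[9] lift (-2,-9): star map gives 0.724981; window check -0.4 ≤ 0.724981 < 1.2 is true → IN Λ

1, 2, 3, 4, 8, 9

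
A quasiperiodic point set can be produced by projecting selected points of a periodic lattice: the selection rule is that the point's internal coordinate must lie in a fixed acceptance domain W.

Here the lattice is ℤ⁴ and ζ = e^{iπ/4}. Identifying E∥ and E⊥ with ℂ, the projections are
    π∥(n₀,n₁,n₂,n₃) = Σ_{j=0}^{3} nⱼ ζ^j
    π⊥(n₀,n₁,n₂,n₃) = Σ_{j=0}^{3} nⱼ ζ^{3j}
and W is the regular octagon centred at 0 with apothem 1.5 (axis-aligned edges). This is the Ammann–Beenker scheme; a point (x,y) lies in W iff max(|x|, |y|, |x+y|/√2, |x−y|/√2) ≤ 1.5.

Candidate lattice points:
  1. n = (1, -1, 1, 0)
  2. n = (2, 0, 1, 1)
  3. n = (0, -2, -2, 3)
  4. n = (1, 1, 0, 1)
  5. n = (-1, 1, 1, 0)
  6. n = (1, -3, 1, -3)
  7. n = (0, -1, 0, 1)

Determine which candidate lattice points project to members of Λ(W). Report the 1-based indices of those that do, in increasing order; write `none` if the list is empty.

With ζ = e^{iπ/4} the internal vectors are ζ^0,ζ^3,ζ^6,ζ^9.
#1 (1, -1, 1, 0): internal (1.7071, -1.7071); octagon support 2.4142 vs apothem 1.5 → ∉ W
#2 (2, 0, 1, 1): internal (2.7071, -0.2929); octagon support 2.7071 vs apothem 1.5 → ∉ W
#3 (0, -2, -2, 3): internal (3.5355, 2.7071); octagon support 4.4142 vs apothem 1.5 → ∉ W
#4 (1, 1, 0, 1): internal (1.0000, 1.4142); octagon support 1.7071 vs apothem 1.5 → ∉ W
#5 (-1, 1, 1, 0): internal (-1.7071, -0.2929); octagon support 1.7071 vs apothem 1.5 → ∉ W
#6 (1, -3, 1, -3): internal (1.0000, -5.2426); octagon support 5.2426 vs apothem 1.5 → ∉ W
#7 (0, -1, 0, 1): internal (1.4142, 0.0000); octagon support 1.4142 vs apothem 1.5 → ∈ W

7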